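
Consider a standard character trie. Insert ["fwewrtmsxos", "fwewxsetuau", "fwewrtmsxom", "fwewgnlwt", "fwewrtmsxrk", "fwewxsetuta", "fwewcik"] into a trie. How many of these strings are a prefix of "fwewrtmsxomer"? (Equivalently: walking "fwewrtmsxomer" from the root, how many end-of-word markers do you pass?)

1

Walk "fwewrtmsxomer" from the root; an end-of-word marker is hit whenever a stored word is a prefix of "fwewrtmsxomer".
Prefixes of the query that are stored words: "fwewrtmsxom"
Count: 1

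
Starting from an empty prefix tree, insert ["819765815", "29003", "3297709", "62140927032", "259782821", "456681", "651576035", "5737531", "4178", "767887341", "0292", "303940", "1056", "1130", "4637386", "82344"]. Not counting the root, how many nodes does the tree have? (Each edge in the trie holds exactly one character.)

99

Trace insertions, counting only characters that open a new branch:
  "819765815" → 9 new (8, 1, 9, 7, 6, 5, 8, 1, 5)
  "29003" → 5 new (2, 9, 0, 0, 3)
  "3297709" → 7 new (3, 2, 9, 7, 7, 0, 9)
  "62140927032" → 11 new (6, 2, 1, 4, 0, 9, 2, 7, 0, 3, 2)
  "259782821" → prefix "2" already present; 8 new (5, 9, 7, 8, 2, 8, 2, 1)
  "456681" → 6 new (4, 5, 6, 6, 8, 1)
  "651576035" → prefix "6" already present; 8 new (5, 1, 5, 7, 6, 0, 3, 5)
  "5737531" → 7 new (5, 7, 3, 7, 5, 3, 1)
  "4178" → prefix "4" already present; 3 new (1, 7, 8)
  "767887341" → 9 new (7, 6, 7, 8, 8, 7, 3, 4, 1)
  "0292" → 4 new (0, 2, 9, 2)
  "303940" → prefix "3" already present; 5 new (0, 3, 9, 4, 0)
  "1056" → 4 new (1, 0, 5, 6)
  "1130" → prefix "1" already present; 3 new (1, 3, 0)
  "4637386" → prefix "4" already present; 6 new (6, 3, 7, 3, 8, 6)
  "82344" → prefix "8" already present; 4 new (2, 3, 4, 4)
Total nodes = 9 + 5 + 7 + 11 + 8 + 6 + 8 + 7 + 3 + 9 + 4 + 5 + 4 + 3 + 6 + 4 = 99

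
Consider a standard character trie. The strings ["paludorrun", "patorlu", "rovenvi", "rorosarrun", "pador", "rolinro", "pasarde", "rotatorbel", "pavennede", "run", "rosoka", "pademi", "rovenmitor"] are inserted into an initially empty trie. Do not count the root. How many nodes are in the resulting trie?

Count nodes per top-level branch (shared prefixes stored once):
  'p'-branch (pademi, pador, paludorrun, pasarde, patorlu, pavennede): 33 nodes
  'r'-branch (rolinro, rorosarrun, rosoka, rotatorbel, rovenmitor, rovenvi, run): 39 nodes
Sum: 72

72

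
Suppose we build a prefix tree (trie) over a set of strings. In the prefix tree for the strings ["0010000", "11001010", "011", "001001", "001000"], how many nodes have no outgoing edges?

4

A leaf is a node with no children — equivalently, the end of a word that is not a proper prefix of any other stored word.
Those words: "0010000", "001001", "011", "11001010"
Leaf count: 4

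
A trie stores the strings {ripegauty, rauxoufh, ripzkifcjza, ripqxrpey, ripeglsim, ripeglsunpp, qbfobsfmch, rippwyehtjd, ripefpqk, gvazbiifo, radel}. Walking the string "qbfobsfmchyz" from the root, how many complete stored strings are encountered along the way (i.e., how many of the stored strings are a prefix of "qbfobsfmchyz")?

Traverse "qbfobsfmchyz" character by character; count nodes along the way that are marked as word ends.
Prefixes of the query that are stored words: "qbfobsfmch"
Count: 1

1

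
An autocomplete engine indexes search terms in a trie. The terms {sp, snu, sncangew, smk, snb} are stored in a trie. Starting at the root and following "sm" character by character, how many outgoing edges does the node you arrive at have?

1

The children of the "sm" node are the distinct next characters among strings starting with "sm".
Distinct next characters after "sm": k.
That node has 1 child edge.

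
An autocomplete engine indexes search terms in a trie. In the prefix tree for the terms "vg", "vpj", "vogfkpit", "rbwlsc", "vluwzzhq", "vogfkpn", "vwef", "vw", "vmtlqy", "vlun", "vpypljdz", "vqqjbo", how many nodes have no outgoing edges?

Leaves are exactly the stored words that no other stored word extends.
Those words: "rbwlsc", "vg", "vlun", "vluwzzhq", "vmtlqy", "vogfkpit", "vogfkpn", "vpj", "vpypljdz", "vqqjbo", "vwef"
Leaf count: 11

11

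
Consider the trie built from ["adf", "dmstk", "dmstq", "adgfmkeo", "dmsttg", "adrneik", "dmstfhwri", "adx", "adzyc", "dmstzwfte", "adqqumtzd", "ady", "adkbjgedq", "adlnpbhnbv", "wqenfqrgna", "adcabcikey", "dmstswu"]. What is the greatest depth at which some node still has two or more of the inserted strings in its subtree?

Look for the deepest trie node that still has at least two words in its subtree.
e.g. "dmstfhwri" and "dmstk" share the prefix "dmst" of length 4; no pair shares a longer one.
Longest shared-prefix length: 4

4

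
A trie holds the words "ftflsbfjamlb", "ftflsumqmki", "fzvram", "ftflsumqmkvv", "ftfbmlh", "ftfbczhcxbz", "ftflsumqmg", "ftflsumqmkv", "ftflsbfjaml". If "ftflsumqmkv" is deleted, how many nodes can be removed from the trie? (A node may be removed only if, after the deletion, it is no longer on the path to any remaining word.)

A node on "ftflsumqmkv"'s path can go only if nothing else ends at it or branches off below it.
Every node on "ftflsumqmkv" is still needed (e.g. by "ftflsumqmkvv"), so nothing is freed.
Nodes removed: 0

0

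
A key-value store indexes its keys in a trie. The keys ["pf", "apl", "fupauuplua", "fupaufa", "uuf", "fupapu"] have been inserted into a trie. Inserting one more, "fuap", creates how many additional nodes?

The longest prefix of "fuap" already in the trie is "fu" (length 2).
Each of the 2 remaining characters creates one node.

2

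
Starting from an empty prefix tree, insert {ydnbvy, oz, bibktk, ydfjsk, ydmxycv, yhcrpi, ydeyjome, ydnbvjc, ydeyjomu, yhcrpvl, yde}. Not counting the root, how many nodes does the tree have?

Count nodes per top-level branch (shared prefixes stored once):
  'b'-branch (bibktk): 6 nodes
  'o'-branch (oz): 2 nodes
  'y'-branch (yde, ydeyjome, ydeyjomu, ydfjsk, ydmxycv, ydnbvjc, ydnbvy, yhcrpi, yhcrpvl): 31 nodes
Sum: 39

39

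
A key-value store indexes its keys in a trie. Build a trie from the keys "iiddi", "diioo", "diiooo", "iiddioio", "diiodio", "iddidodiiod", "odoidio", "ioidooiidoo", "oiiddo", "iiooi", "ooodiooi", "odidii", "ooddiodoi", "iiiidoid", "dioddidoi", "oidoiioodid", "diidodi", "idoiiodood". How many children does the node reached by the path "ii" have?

3

The children of the "ii" node are the distinct next characters among strings starting with "ii".
Characters that immediately follow "ii" among the stored strings: {d, i, o}.
That node has 3 child edges.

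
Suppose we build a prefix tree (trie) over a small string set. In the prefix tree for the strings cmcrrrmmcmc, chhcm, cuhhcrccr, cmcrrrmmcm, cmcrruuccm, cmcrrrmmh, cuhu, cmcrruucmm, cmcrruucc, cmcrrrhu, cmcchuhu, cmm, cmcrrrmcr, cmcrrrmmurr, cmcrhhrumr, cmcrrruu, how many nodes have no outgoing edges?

14

A leaf is a node with no children — equivalently, the end of a word that is not a proper prefix of any other stored word.
Those words: "chhcm", "cmcchuhu", "cmcrhhrumr", "cmcrrrhu", "cmcrrrmcr", "cmcrrrmmcmc", "cmcrrrmmh", "cmcrrrmmurr", "cmcrrruu", "cmcrruuccm", "cmcrruucmm", "cmm", "cuhhcrccr", "cuhu"
Leaf count: 14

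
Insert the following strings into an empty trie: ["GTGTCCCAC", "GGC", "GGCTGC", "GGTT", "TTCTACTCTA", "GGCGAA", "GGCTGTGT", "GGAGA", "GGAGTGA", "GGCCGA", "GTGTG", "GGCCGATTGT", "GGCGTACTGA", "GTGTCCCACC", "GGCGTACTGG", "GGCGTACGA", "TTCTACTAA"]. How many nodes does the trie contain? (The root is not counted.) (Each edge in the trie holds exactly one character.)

Trace insertions, counting only characters that open a new branch:
  "GTGTCCCAC" → 9 new (G, T, G, T, C, C, C, A, C)
  "GGC" → prefix "G" already present; 2 new (G, C)
  "GGCTGC" → prefix "GGC" already present; 3 new (T, G, C)
  "GGTT" → prefix "GG" already present; 2 new (T, T)
  "TTCTACTCTA" → 10 new (T, T, C, T, A, C, T, C, T, A)
  "GGCGAA" → prefix "GGC" already present; 3 new (G, A, A)
  "GGCTGTGT" → prefix "GGCTG" already present; 3 new (T, G, T)
  "GGAGA" → prefix "GG" already present; 3 new (A, G, A)
  "GGAGTGA" → prefix "GGAG" already present; 3 new (T, G, A)
  "GGCCGA" → prefix "GGC" already present; 3 new (C, G, A)
  "GTGTG" → prefix "GTGT" already present; 1 new (G)
  "GGCCGATTGT" → prefix "GGCCGA" already present; 4 new (T, T, G, T)
  "GGCGTACTGA" → prefix "GGCG" already present; 6 new (T, A, C, T, G, A)
  "GTGTCCCACC" → prefix "GTGTCCCAC" already present; 1 new (C)
  "GGCGTACTGG" → prefix "GGCGTACTG" already present; 1 new (G)
  "GGCGTACGA" → prefix "GGCGTAC" already present; 2 new (G, A)
  "TTCTACTAA" → prefix "TTCTACT" already present; 2 new (A, A)
Total nodes = 9 + 2 + 3 + 2 + 10 + 3 + 3 + 3 + 3 + 3 + 1 + 4 + 6 + 1 + 1 + 2 + 2 = 58

58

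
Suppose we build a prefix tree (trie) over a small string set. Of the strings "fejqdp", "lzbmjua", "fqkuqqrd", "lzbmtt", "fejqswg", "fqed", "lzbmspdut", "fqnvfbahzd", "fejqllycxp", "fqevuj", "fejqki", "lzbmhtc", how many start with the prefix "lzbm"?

4

Filter for entries beginning with "lzbm":
Matches: "lzbmhtc", "lzbmjua", "lzbmspdut", "lzbmtt"
Count: 4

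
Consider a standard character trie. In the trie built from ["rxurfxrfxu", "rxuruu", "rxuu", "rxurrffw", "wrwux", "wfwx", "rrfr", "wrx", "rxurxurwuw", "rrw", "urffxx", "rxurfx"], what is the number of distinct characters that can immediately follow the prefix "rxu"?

Follow the path "rxu" to its node, then look at its outgoing edges.
Characters that immediately follow "rxu" among the stored strings: {r, u}.
That node has 2 child edges.

2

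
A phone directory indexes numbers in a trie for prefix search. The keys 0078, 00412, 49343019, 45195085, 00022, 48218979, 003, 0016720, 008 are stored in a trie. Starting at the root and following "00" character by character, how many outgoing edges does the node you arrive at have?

The children of the "00" node are the distinct next characters among strings starting with "00".
Characters that immediately follow "00" among the stored strings: {0, 1, 3, 4, 7, 8}.
That node has 6 child edges.

6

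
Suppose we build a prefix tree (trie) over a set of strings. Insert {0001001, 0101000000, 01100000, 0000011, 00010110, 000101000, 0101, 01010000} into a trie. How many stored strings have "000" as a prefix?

4

Traverse to the node for "000", then collect every word in that subtree.
Matches: "0000011", "0001001", "000101000", "00010110"
Count: 4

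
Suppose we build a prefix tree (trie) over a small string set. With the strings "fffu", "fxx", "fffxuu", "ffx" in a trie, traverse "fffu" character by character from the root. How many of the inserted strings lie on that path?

1

Check each prefix of "fffu" against the stored set — each match is an end-marker on the path.
Prefixes of the query that are stored words: "fffu"
Count: 1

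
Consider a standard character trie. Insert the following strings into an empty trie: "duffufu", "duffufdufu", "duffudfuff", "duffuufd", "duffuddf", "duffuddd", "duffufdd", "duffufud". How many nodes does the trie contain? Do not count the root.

For each word, the new-node count is its length minus the longest prefix already in the trie:
  "duffufu" → 7 new (d, u, f, f, u, f, u)
  "duffufdufu" → prefix "duffuf" already present; 4 new (d, u, f, u)
  "duffudfuff" → prefix "duffu" already present; 5 new (d, f, u, f, f)
  "duffuufd" → prefix "duffu" already present; 3 new (u, f, d)
  "duffuddf" → prefix "duffud" already present; 2 new (d, f)
  "duffuddd" → prefix "duffudd" already present; 1 new (d)
  "duffufdd" → prefix "duffufd" already present; 1 new (d)
  "duffufud" → prefix "duffufu" already present; 1 new (d)
Total nodes = 7 + 4 + 5 + 3 + 2 + 1 + 1 + 1 = 24

24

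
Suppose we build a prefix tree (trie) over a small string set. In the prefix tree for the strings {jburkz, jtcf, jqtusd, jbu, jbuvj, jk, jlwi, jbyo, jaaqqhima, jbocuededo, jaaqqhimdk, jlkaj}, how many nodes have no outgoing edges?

Leaves are exactly the stored words that no other stored word extends.
Those words: "jaaqqhima", "jaaqqhimdk", "jbocuededo", "jburkz", "jbuvj", "jbyo", "jk", "jlkaj", "jlwi", "jqtusd", "jtcf"
Leaf count: 11

11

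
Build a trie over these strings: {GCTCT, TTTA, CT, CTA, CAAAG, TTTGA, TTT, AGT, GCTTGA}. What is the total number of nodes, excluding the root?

24

For each word, the new-node count is its length minus the longest prefix already in the trie:
  "GCTCT" → 5 new (G, C, T, C, T)
  "TTTA" → 4 new (T, T, T, A)
  "CT" → 2 new (C, T)
  "CTA" → prefix "CT" already present; 1 new (A)
  "CAAAG" → prefix "C" already present; 4 new (A, A, A, G)
  "TTTGA" → prefix "TTT" already present; 2 new (G, A)
  "TTT" → prefix "TTT" already present; 0 new (none)
  "AGT" → 3 new (A, G, T)
  "GCTTGA" → prefix "GCT" already present; 3 new (T, G, A)
Total nodes = 5 + 4 + 2 + 1 + 4 + 2 + 0 + 3 + 3 = 24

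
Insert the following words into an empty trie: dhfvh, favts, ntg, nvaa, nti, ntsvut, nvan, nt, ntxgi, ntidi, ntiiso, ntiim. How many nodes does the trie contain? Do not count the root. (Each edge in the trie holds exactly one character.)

Trace insertions, counting only characters that open a new branch:
  "dhfvh" → 5 new (d, h, f, v, h)
  "favts" → 5 new (f, a, v, t, s)
  "ntg" → 3 new (n, t, g)
  "nvaa" → prefix "n" already present; 3 new (v, a, a)
  "nti" → prefix "nt" already present; 1 new (i)
  "ntsvut" → prefix "nt" already present; 4 new (s, v, u, t)
  "nvan" → prefix "nva" already present; 1 new (n)
  "nt" → prefix "nt" already present; 0 new (none)
  "ntxgi" → prefix "nt" already present; 3 new (x, g, i)
  "ntidi" → prefix "nti" already present; 2 new (d, i)
  "ntiiso" → prefix "nti" already present; 3 new (i, s, o)
  "ntiim" → prefix "ntii" already present; 1 new (m)
Total nodes = 5 + 5 + 3 + 3 + 1 + 4 + 1 + 0 + 3 + 2 + 3 + 1 = 31

31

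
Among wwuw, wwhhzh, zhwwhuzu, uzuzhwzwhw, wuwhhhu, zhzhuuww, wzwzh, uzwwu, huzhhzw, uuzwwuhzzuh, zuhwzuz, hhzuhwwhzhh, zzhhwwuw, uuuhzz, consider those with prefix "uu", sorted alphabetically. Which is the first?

DFS of the "uu" subtree visits, in order: "uuuhzz", "uuzwwuhzzuh"
Position 1: uuuhzz

uuuhzz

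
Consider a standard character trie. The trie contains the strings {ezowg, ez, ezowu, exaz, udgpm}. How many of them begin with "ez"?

3

Walk to "ez"; the words in its subtree are exactly those with that prefix.
Words under "ez": ez, ezowg, ezowu
Count: 3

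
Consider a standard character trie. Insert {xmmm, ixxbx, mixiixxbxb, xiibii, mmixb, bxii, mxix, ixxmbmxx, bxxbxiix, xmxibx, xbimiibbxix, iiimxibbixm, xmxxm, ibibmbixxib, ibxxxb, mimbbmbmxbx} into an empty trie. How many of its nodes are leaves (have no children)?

16

A leaf is a node with no children — equivalently, the end of a word that is not a proper prefix of any other stored word.
Those words: "bxii", "bxxbxiix", "ibibmbixxib", "ibxxxb", "iiimxibbixm", "ixxbx", "ixxmbmxx", "mimbbmbmxbx", "mixiixxbxb", "mmixb", "mxix", "xbimiibbxix", "xiibii", "xmmm", "xmxibx", "xmxxm"
Leaf count: 16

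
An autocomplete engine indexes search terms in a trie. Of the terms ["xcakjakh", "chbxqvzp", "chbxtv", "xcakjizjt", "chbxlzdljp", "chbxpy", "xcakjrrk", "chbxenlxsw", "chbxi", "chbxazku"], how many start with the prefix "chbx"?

7

Walk to "chbx"; the words in its subtree are exactly those with that prefix.
Words under "chbx": chbxazku, chbxenlxsw, chbxi, chbxlzdljp, chbxpy, chbxqvzp, chbxtv
Count: 7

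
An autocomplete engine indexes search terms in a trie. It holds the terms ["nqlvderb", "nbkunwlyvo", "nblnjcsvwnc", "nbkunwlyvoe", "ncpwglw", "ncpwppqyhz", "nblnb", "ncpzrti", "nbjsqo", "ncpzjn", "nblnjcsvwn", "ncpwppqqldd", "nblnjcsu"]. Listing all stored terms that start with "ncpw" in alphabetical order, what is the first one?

DFS of the "ncpw" subtree visits, in order: "ncpwglw", "ncpwppqqldd", "ncpwppqyhz"
Position 1: ncpwglw

ncpwglw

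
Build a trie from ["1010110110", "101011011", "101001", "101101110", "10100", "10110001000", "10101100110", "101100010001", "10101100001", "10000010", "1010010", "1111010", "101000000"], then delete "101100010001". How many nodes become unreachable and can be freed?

1

A node on "101100010001"'s path can go only if nothing else ends at it or branches off below it.
The suffix "1" (1 node) is used only by "101100010001"; "10110001000" is itself a stored word, so pruning stops there.
Nodes removed: 1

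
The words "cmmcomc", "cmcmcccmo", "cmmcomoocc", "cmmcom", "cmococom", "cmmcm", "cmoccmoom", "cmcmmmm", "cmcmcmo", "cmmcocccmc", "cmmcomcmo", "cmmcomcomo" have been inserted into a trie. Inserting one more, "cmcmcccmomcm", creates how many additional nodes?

3

The longest prefix of "cmcmcccmomcm" already in the trie is "cmcmcccmo" (length 9).
New nodes needed: |"cmcmcccmomcm"| − 9 = 12 − 9 = 3.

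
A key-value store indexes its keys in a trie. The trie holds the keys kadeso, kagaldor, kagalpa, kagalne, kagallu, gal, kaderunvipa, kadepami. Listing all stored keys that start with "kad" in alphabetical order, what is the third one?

kadeso

DFS of the "kad" subtree visits, in order: "kadepami", "kaderunvipa", "kadeso"
Position 3: kadeso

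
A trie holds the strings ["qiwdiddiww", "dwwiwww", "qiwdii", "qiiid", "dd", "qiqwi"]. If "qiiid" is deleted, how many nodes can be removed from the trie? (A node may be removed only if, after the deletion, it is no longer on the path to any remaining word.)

3

After clearing the end-marker at "qiiid", prune upward until reaching a node still needed by another word.
The suffix "iid" (3 nodes) is used only by "qiiid"; the node for "qi" still has the child "w", so pruning stops there.
Nodes removed: 3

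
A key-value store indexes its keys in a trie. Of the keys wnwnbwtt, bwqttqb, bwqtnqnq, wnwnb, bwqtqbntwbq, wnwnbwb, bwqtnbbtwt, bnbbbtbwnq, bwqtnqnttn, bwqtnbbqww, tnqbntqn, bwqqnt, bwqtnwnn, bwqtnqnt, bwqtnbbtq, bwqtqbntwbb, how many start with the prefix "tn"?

1

Filter for entries beginning with "tn":
Words under "tn": tnqbntqn
Count: 1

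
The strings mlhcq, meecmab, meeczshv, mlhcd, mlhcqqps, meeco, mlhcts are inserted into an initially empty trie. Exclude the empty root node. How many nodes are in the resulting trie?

22

Trace insertions, counting only characters that open a new branch:
  "mlhcq" → 5 new (m, l, h, c, q)
  "meecmab" → prefix "m" already present; 6 new (e, e, c, m, a, b)
  "meeczshv" → prefix "meec" already present; 4 new (z, s, h, v)
  "mlhcd" → prefix "mlhc" already present; 1 new (d)
  "mlhcqqps" → prefix "mlhcq" already present; 3 new (q, p, s)
  "meeco" → prefix "meec" already present; 1 new (o)
  "mlhcts" → prefix "mlhc" already present; 2 new (t, s)
Total nodes = 5 + 6 + 4 + 1 + 3 + 1 + 2 = 22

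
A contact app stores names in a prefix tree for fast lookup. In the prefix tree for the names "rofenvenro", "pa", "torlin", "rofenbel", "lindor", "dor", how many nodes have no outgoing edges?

Leaves are exactly the stored words that no other stored word extends.
Those words: "dor", "lindor", "pa", "rofenbel", "rofenvenro", "torlin"
Leaf count: 6

6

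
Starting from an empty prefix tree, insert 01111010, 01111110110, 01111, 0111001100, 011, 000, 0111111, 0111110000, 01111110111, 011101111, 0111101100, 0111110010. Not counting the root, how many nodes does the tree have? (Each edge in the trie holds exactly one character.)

Trie structure (* marks end of a word):
(root)
└─ 0
   ├─ 0
   │  └─ 0 *
   └─ 1
      └─ 1 *
         └─ 1
            ├─ 0
            │  ├─ 0
            │  │  └─ 1
            │  │     └─ 1
            │  │        └─ 0
            │  │           └─ 0 *
            │  └─ 1
            │     └─ 1
            │        └─ 1
            │           └─ 1 *
            └─ 1 *
               ├─ 0
               │  └─ 1
               │     ├─ 0 *
               │     └─ 1
               │        └─ 0
               │           └─ 0 *
               └─ 1
                  ├─ 0
                  │  └─ 0
                  │     ├─ 0
                  │     │  └─ 0 *
                  │     └─ 1
                  │        └─ 0 *
                  └─ 1 *
                     └─ 0
                        └─ 1
                           └─ 1
                              ├─ 0 *
                              └─ 1 *
Counting every labelled node above: 36.

36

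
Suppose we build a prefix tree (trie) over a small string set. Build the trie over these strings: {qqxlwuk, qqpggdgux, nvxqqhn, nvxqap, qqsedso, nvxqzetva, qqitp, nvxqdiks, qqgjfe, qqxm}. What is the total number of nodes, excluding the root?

45

Insert word by word; a character creates a node only if that edge doesn't already exist:
  "qqxlwuk" → 7 new (q, q, x, l, w, u, k)
  "qqpggdgux" → prefix "qq" already present; 7 new (p, g, g, d, g, u, x)
  "nvxqqhn" → 7 new (n, v, x, q, q, h, n)
  "nvxqap" → prefix "nvxq" already present; 2 new (a, p)
  "qqsedso" → prefix "qq" already present; 5 new (s, e, d, s, o)
  "nvxqzetva" → prefix "nvxq" already present; 5 new (z, e, t, v, a)
  "qqitp" → prefix "qq" already present; 3 new (i, t, p)
  "nvxqdiks" → prefix "nvxq" already present; 4 new (d, i, k, s)
  "qqgjfe" → prefix "qq" already present; 4 new (g, j, f, e)
  "qqxm" → prefix "qqx" already present; 1 new (m)
Total nodes = 7 + 7 + 7 + 2 + 5 + 5 + 3 + 4 + 4 + 1 = 45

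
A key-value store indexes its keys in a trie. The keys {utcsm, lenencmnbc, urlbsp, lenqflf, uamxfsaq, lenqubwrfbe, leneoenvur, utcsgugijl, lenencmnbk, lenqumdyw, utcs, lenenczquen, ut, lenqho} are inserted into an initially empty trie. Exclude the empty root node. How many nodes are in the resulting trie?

62

For each word, the new-node count is its length minus the longest prefix already in the trie:
  "utcsm" → 5 new (u, t, c, s, m)
  "lenencmnbc" → 10 new (l, e, n, e, n, c, m, n, b, c)
  "urlbsp" → prefix "u" already present; 5 new (r, l, b, s, p)
  "lenqflf" → prefix "len" already present; 4 new (q, f, l, f)
  "uamxfsaq" → prefix "u" already present; 7 new (a, m, x, f, s, a, q)
  "lenqubwrfbe" → prefix "lenq" already present; 7 new (u, b, w, r, f, b, e)
  "leneoenvur" → prefix "lene" already present; 6 new (o, e, n, v, u, r)
  "utcsgugijl" → prefix "utcs" already present; 6 new (g, u, g, i, j, l)
  "lenencmnbk" → prefix "lenencmnb" already present; 1 new (k)
  "lenqumdyw" → prefix "lenqu" already present; 4 new (m, d, y, w)
  "utcs" → prefix "utcs" already present; 0 new (none)
  "lenenczquen" → prefix "lenenc" already present; 5 new (z, q, u, e, n)
  "ut" → prefix "ut" already present; 0 new (none)
  "lenqho" → prefix "lenq" already present; 2 new (h, o)
Total nodes = 5 + 10 + 5 + 4 + 7 + 7 + 6 + 6 + 1 + 4 + 0 + 5 + 0 + 2 = 62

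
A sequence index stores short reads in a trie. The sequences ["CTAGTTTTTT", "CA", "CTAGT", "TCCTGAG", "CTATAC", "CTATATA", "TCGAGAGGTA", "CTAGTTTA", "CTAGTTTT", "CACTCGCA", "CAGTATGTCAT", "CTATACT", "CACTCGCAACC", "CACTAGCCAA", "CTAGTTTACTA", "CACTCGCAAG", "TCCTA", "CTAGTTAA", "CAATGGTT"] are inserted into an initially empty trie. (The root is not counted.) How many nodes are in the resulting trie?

Insert word by word; a character creates a node only if that edge doesn't already exist:
  "CTAGTTTTTT" → 10 new (C, T, A, G, T, T, T, T, T, T)
  "CA" → prefix "C" already present; 1 new (A)
  "CTAGT" → prefix "CTAGT" already present; 0 new (none)
  "TCCTGAG" → 7 new (T, C, C, T, G, A, G)
  "CTATAC" → prefix "CTA" already present; 3 new (T, A, C)
  "CTATATA" → prefix "CTATA" already present; 2 new (T, A)
  "TCGAGAGGTA" → prefix "TC" already present; 8 new (G, A, G, A, G, G, T, A)
  "CTAGTTTA" → prefix "CTAGTTT" already present; 1 new (A)
  "CTAGTTTT" → prefix "CTAGTTTT" already present; 0 new (none)
  "CACTCGCA" → prefix "CA" already present; 6 new (C, T, C, G, C, A)
  "CAGTATGTCAT" → prefix "CA" already present; 9 new (G, T, A, T, G, T, C, A, T)
  "CTATACT" → prefix "CTATAC" already present; 1 new (T)
  "CACTCGCAACC" → prefix "CACTCGCA" already present; 3 new (A, C, C)
  "CACTAGCCAA" → prefix "CACT" already present; 6 new (A, G, C, C, A, A)
  "CTAGTTTACTA" → prefix "CTAGTTTA" already present; 3 new (C, T, A)
  "CACTCGCAAG" → prefix "CACTCGCAA" already present; 1 new (G)
  "TCCTA" → prefix "TCCT" already present; 1 new (A)
  "CTAGTTAA" → prefix "CTAGTT" already present; 2 new (A, A)
  "CAATGGTT" → prefix "CA" already present; 6 new (A, T, G, G, T, T)
Total nodes = 10 + 1 + 0 + 7 + 3 + 2 + 8 + 1 + 0 + 6 + 9 + 1 + 3 + 6 + 3 + 1 + 1 + 2 + 6 = 70

70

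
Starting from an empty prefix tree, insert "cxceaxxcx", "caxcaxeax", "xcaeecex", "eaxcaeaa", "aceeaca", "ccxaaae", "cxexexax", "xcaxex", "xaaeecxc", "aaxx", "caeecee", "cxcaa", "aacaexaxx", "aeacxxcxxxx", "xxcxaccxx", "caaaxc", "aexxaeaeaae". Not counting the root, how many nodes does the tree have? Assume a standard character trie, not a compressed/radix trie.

110

Insert word by word; a character creates a node only if that edge doesn't already exist:
  "cxceaxxcx" → 9 new (c, x, c, e, a, x, x, c, x)
  "caxcaxeax" → prefix "c" already present; 8 new (a, x, c, a, x, e, a, x)
  "xcaeecex" → 8 new (x, c, a, e, e, c, e, x)
  "eaxcaeaa" → 8 new (e, a, x, c, a, e, a, a)
  "aceeaca" → 7 new (a, c, e, e, a, c, a)
  "ccxaaae" → prefix "c" already present; 6 new (c, x, a, a, a, e)
  "cxexexax" → prefix "cx" already present; 6 new (e, x, e, x, a, x)
  "xcaxex" → prefix "xca" already present; 3 new (x, e, x)
  "xaaeecxc" → prefix "x" already present; 7 new (a, a, e, e, c, x, c)
  "aaxx" → prefix "a" already present; 3 new (a, x, x)
  "caeecee" → prefix "ca" already present; 5 new (e, e, c, e, e)
  "cxcaa" → prefix "cxc" already present; 2 new (a, a)
  "aacaexaxx" → prefix "aa" already present; 7 new (c, a, e, x, a, x, x)
  "aeacxxcxxxx" → prefix "a" already present; 10 new (e, a, c, x, x, c, x, x, x, x)
  "xxcxaccxx" → prefix "x" already present; 8 new (x, c, x, a, c, c, x, x)
  "caaaxc" → prefix "ca" already present; 4 new (a, a, x, c)
  "aexxaeaeaae" → prefix "ae" already present; 9 new (x, x, a, e, a, e, a, a, e)
Total nodes = 9 + 8 + 8 + 8 + 7 + 6 + 6 + 3 + 7 + 3 + 5 + 2 + 7 + 10 + 8 + 4 + 9 = 110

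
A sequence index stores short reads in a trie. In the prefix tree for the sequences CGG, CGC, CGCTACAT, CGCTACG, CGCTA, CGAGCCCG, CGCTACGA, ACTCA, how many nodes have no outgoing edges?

5

Leaves are exactly the stored words that no other stored word extends.
Those words: "ACTCA", "CGAGCCCG", "CGCTACAT", "CGCTACGA", "CGG"
Leaf count: 5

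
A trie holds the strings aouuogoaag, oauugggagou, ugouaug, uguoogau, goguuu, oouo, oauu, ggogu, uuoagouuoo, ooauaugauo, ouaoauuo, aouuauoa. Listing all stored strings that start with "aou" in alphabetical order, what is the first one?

aouuauoa

Filter for "aou…" and sort: "aouuauoa", "aouuogoaag"
Position 1: aouuauoa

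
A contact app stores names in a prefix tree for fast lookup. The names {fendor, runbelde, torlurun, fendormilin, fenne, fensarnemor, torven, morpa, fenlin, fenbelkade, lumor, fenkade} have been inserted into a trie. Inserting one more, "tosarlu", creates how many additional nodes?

5

Walking "tosarlu" from the root, the first 2 characters ("to") follow existing edges; "s" is the first miss.
So 7 − 2 = 5 new nodes.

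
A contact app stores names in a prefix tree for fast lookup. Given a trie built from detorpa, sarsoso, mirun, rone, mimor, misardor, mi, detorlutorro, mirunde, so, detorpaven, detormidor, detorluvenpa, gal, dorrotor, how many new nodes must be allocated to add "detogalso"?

5

"deto" is already a path in the trie; the remaining "galso" must be added.
So 9 − 4 = 5 new nodes.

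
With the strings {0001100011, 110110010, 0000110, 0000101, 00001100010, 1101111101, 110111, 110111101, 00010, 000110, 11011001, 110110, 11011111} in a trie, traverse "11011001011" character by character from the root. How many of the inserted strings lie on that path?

Check each prefix of "11011001011" against the stored set — each match is an end-marker on the path.
Prefixes of the query that are stored words: "110110", "11011001", "110110010"
Count: 3

3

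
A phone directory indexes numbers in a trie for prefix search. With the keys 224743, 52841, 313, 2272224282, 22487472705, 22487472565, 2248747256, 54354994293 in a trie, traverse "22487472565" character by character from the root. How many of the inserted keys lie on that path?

Check each prefix of "22487472565" against the stored set — each match is an end-marker on the path.
Prefixes of the query that are stored words: "2248747256", "22487472565"
Count: 2

2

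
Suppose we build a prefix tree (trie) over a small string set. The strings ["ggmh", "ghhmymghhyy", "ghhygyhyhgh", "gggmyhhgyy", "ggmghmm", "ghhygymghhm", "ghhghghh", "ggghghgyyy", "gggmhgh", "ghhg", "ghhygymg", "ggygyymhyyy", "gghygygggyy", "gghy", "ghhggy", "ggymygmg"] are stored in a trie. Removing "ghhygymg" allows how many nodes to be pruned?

A node on "ghhygymg"'s path can go only if nothing else ends at it or branches off below it.
Every node on "ghhygymg" is still needed (e.g. by "ghhygymghhm"), so nothing is freed.
Nodes removed: 0

0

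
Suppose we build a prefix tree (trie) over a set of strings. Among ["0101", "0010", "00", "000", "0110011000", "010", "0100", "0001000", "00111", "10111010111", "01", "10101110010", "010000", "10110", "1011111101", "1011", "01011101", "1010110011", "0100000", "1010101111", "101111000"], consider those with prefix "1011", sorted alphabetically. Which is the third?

10111010111

Words with prefix "1011", in lexicographic order: "1011", "10110", "10111010111", "101111000", "1011111101"
The 3rd is 10111010111.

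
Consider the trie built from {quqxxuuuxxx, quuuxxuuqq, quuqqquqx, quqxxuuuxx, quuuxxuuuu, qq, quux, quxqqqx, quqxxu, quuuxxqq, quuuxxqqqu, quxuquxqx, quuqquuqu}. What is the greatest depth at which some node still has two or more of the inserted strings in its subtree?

10

Equivalently: take the maximum, over all pairs, of their longest common prefix length.
"quqxxuuuxx" and "quqxxuuuxxx" agree on "quqxxuuuxx" (10 characters) before diverging; nothing deeper is shared.
Longest shared-prefix length: 10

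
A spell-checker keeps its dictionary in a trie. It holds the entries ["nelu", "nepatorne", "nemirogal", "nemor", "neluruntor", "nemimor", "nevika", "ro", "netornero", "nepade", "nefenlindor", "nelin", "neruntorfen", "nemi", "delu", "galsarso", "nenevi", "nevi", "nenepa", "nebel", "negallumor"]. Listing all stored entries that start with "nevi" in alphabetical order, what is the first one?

Filter for "nevi…" and sort: "nevi", "nevika"
Position 1: nevi

nevi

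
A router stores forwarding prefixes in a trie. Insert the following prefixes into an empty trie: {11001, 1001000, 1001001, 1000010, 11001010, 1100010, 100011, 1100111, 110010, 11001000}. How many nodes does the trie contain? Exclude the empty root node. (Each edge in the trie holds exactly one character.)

Trace insertions, counting only characters that open a new branch:
  "11001" → 5 new (1, 1, 0, 0, 1)
  "1001000" → prefix "1" already present; 6 new (0, 0, 1, 0, 0, 0)
  "1001001" → prefix "100100" already present; 1 new (1)
  "1000010" → prefix "100" already present; 4 new (0, 0, 1, 0)
  "11001010" → prefix "11001" already present; 3 new (0, 1, 0)
  "1100010" → prefix "1100" already present; 3 new (0, 1, 0)
  "100011" → prefix "1000" already present; 2 new (1, 1)
  "1100111" → prefix "11001" already present; 2 new (1, 1)
  "110010" → prefix "110010" already present; 0 new (none)
  "11001000" → prefix "110010" already present; 2 new (0, 0)
Total nodes = 5 + 6 + 1 + 4 + 3 + 3 + 2 + 2 + 0 + 2 = 28

28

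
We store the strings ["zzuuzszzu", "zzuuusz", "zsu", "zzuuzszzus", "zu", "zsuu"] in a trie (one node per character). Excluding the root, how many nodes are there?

17

Count nodes per top-level branch (shared prefixes stored once):
  'z'-branch (zsu, zsuu, zu, zzuuusz, zzuuzszzu, zzuuzszzus): 17 nodes
Sum: 17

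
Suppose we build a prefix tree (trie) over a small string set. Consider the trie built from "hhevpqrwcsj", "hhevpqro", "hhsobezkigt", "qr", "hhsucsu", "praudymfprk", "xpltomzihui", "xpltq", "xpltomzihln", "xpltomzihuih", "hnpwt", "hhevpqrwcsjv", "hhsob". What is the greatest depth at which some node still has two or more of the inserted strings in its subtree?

Equivalently: take the maximum, over all pairs, of their longest common prefix length.
"hhevpqrwcsj" and "hhevpqrwcsjv" agree on "hhevpqrwcsj" (11 characters) before diverging; nothing deeper is shared.
Longest shared-prefix length: 11

11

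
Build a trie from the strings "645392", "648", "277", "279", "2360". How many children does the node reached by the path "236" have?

1

Walk "236" from the root, arriving at one node.
Distinct next characters after "236": 0.
That node has 1 child edge.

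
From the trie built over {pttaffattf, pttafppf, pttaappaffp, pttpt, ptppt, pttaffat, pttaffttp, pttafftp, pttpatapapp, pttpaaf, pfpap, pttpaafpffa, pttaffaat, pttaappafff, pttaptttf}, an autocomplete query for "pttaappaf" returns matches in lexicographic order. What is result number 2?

DFS of the "pttaappaf" subtree visits, in order: "pttaappafff", "pttaappaffp"
Position 2: pttaappaffp

pttaappaffp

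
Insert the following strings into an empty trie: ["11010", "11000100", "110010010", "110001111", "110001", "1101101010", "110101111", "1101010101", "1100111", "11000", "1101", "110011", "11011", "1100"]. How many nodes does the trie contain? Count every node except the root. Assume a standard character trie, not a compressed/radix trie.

34

Trie structure (* marks end of a word):
(root)
└─ 1
   └─ 1
      └─ 0
         ├─ 0 *
         │  ├─ 0 *
         │  │  └─ 1 *
         │  │     ├─ 0
         │  │     │  └─ 0 *
         │  │     └─ 1
         │  │        └─ 1
         │  │           └─ 1 *
         │  └─ 1
         │     ├─ 0
         │     │  └─ 0
         │     │     └─ 1
         │     │        └─ 0 *
         │     └─ 1 *
         │        └─ 1 *
         └─ 1 *
            ├─ 0 *
            │  └─ 1
            │     ├─ 0
            │     │  └─ 1
            │     │     └─ 0
            │     │        └─ 1 *
            │     └─ 1
            │        └─ 1
            │           └─ 1 *
            └─ 1 *
               └─ 0
                  └─ 1
                     └─ 0
                        └─ 1
                           └─ 0 *
Counting every labelled node above: 34.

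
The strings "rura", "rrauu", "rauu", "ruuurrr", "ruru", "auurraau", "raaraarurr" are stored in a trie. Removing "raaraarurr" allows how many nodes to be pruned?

8

After clearing the end-marker at "raaraarurr", prune upward until reaching a node still needed by another word.
The suffix "araarurr" (8 nodes) is used only by "raaraarurr"; the node for "ra" still has the child "u", so pruning stops there.
Nodes removed: 8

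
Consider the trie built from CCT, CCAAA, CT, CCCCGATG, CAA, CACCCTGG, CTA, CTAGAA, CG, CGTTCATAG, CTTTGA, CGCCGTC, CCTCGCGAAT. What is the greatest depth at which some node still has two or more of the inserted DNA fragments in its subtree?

The deepest shared node is where two words last agree before diverging.
"CCT" and "CCTCGCGAAT" agree on "CCT" (3 characters) before diverging; nothing deeper is shared.
Longest shared-prefix length: 3

3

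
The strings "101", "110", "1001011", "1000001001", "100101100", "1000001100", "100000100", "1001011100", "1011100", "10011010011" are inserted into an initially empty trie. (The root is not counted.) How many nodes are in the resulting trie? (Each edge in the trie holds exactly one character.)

36

Count nodes per top-level branch (shared prefixes stored once):
  '1'-branch (100000100, 1000001001, 1000001100, 1001011, 100101100, 1001011100, 10011010011, 101, 1011100, 110): 36 nodes
Sum: 36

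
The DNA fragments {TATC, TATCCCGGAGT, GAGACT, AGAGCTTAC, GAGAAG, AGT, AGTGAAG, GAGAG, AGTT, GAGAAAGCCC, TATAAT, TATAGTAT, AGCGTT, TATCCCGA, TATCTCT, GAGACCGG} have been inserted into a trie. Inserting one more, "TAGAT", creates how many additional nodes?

3

Walking "TAGAT" from the root, the first 2 characters ("TA") follow existing edges; "G" is the first miss.
Each of the 3 remaining characters creates one node.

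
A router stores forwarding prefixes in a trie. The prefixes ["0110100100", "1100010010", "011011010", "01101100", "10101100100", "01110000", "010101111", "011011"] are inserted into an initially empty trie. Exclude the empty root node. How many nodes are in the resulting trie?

47

For each word, the new-node count is its length minus the longest prefix already in the trie:
  "0110100100" → 10 new (0, 1, 1, 0, 1, 0, 0, 1, 0, 0)
  "1100010010" → 10 new (1, 1, 0, 0, 0, 1, 0, 0, 1, 0)
  "011011010" → prefix "01101" already present; 4 new (1, 0, 1, 0)
  "01101100" → prefix "0110110" already present; 1 new (0)
  "10101100100" → prefix "1" already present; 10 new (0, 1, 0, 1, 1, 0, 0, 1, 0, 0)
  "01110000" → prefix "011" already present; 5 new (1, 0, 0, 0, 0)
  "010101111" → prefix "01" already present; 7 new (0, 1, 0, 1, 1, 1, 1)
  "011011" → prefix "011011" already present; 0 new (none)
Total nodes = 10 + 10 + 4 + 1 + 10 + 5 + 7 + 0 = 47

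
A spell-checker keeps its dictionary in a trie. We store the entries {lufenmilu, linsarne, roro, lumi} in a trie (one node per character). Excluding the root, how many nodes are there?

22

Trie structure (* marks end of a word):
(root)
├─ l
│  ├─ i
│  │  └─ n
│  │     └─ s
│  │        └─ a
│  │           └─ r
│  │              └─ n
│  │                 └─ e *
│  └─ u
│     ├─ f
│     │  └─ e
│     │     └─ n
│     │        └─ m
│     │           └─ i
│     │              └─ l
│     │                 └─ u *
│     └─ m
│        └─ i *
└─ r
   └─ o
      └─ r
         └─ o *
Counting every labelled node above: 22.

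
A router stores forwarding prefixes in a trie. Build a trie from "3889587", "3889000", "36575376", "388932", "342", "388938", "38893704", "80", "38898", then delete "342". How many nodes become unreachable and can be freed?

2

After clearing the end-marker at "342", prune upward until reaching a node still needed by another word.
The suffix "42" (2 nodes) is used only by "342"; the node for "3" still has the child "8", so pruning stops there.
Nodes removed: 2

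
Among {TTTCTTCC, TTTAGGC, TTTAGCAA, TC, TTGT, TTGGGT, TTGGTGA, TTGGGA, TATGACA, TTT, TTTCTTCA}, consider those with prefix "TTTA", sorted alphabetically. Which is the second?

TTTAGGC

DFS of the "TTTA" subtree visits, in order: "TTTAGCAA", "TTTAGGC"
Position 2: TTTAGGC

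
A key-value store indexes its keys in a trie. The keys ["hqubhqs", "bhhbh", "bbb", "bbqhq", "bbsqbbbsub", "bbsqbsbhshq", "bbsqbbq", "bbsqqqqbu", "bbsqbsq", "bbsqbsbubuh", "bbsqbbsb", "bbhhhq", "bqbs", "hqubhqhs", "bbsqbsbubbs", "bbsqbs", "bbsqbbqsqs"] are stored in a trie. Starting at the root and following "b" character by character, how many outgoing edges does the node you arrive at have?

3

Walk "b" from the root, arriving at one node.
Distinct next characters after "b": b, h, q.
That node has 3 child edges.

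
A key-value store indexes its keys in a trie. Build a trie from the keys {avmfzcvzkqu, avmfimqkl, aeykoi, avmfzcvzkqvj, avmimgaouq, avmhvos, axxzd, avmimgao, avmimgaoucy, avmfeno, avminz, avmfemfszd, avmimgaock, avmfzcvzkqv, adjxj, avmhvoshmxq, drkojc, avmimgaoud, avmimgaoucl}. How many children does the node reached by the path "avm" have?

3

The children of the "avm" node are the distinct next characters among strings starting with "avm".
Distinct next characters after "avm": f, h, i.
That node has 3 child edges.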